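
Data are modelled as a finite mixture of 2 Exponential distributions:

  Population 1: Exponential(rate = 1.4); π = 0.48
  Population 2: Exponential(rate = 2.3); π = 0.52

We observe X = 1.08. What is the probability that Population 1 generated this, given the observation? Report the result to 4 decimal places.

0.5976

The responsibility of component k is P(Z=k) f_k(x) divided by Σ_j P(Z=j) f_j(x).
Evaluate each component's likelihood at the observed value:
  f_1 = 0.308656
  f_2 = 0.191841
Prior × likelihood for each component:
  P(Z=1)·f_1 = 0.48 × 0.308656 = 0.148155
  P(Z=2)·f_2 = 0.52 × 0.191841 = 0.0997571
Sum: 0.148155 + 0.0997571 = 0.247912
P(Population 1 | x) = 0.148155 / 0.247912 ≈ 0.5976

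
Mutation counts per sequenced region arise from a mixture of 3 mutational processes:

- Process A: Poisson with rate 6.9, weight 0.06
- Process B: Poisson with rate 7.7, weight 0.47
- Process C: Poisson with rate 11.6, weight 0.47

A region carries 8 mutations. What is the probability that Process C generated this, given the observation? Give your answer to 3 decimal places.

0.324

The responsibility of component k is π_k f_k(x) divided by Σ_j π_j f_j(x).
Evaluate each component's likelihood at the observed value:
  L_A = 0.128422
  L_B = 0.138783
  L_C = 0.0745294
Weight by the priors:
  π_A·L_A = 0.06 × 0.128422 = 0.00770534
  π_B·L_B = 0.47 × 0.138783 = 0.0652282
  π_C·L_C = 0.47 × 0.0745294 = 0.0350288
Normaliser: 0.00770534 + 0.0652282 + 0.0350288 = 0.107962
So the posterior for Process C is 0.0350288 / 0.107962 ≈ 0.324.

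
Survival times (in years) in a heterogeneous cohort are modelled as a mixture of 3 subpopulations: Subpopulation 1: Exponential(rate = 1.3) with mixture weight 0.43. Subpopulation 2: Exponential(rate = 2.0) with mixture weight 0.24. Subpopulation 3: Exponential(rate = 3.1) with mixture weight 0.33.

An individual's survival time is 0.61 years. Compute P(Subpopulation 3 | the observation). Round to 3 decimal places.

P(component k | x) = π_k·f_k(x) / marginal(x), where marginal(x) = Σ_j π_j·f_j(x).
Exponential densities:
  p_1 = 1.3·e^(−1.3·0.61) = 1.3·e^(−0.7930) = 0.588231
  p_2 = 2.0·e^(−2.0·0.61) = 2.0·e^(−1.2200) = 0.59046
  p_3 = 3.1·e^(−3.1·0.61) = 3.1·e^(−1.8910) = 0.467855
Prior × likelihood for each component:
  π_1·p_1 = 0.43 × 0.588231 = 0.252939
  π_2·p_2 = 0.24 × 0.59046 = 0.14171
  π_3·p_3 = 0.33 × 0.467855 = 0.154392
Normaliser: 0.252939 + 0.14171 + 0.154392 = 0.549042
P(Subpopulation 3 | the observation) = 0.154392 / 0.549042 ≈ 0.281

0.281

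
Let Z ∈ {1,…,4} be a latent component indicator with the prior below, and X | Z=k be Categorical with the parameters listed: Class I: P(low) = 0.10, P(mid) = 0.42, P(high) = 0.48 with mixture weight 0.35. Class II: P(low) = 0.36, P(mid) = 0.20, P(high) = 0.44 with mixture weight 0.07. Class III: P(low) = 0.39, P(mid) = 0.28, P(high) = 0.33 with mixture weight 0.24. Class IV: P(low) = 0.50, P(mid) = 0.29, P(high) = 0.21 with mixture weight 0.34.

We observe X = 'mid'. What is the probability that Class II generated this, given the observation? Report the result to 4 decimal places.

0.0428

The responsibility of component k is π_k f_k(x) divided by Σ_j π_j f_j(x).
Categorical probabilities:
  L_I = P(mid | comp) = 0.42
  L_II = P(mid | comp) = 0.20
  L_III = P(mid | comp) = 0.28
  L_IV = P(mid | comp) = 0.29
Multiply by the mixture weights:
  π_I·L_I = 0.35 × 0.42 = 0.147
  π_II·L_II = 0.07 × 0.2 = 0.014
  π_III·L_III = 0.24 × 0.28 = 0.0672
  π_IV·L_IV = 0.34 × 0.29 = 0.0986
Marginal: 0.147 + 0.014 + 0.0672 + 0.0986 = 0.3268
P(Class II | 'mid') ≈ 0.0428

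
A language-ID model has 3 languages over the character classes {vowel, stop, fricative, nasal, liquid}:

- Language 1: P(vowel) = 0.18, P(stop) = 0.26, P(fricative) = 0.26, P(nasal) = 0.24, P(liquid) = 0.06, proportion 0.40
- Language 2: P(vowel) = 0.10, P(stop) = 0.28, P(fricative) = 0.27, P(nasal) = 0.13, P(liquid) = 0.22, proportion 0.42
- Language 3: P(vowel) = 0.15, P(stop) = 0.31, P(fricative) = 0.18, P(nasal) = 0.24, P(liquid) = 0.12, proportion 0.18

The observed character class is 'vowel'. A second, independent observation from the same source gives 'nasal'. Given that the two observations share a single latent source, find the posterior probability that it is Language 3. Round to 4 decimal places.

0.2218

Apply Bayes' rule: the posterior for each component is proportional to its prior times its likelihood at x.
Since both observations come from the same component, the likelihood for component k is f_k(x₁)·f_k(x₂).
  L_1 = [0.18] × [0.24] = 0.0432
  L_2 = [0.1] × [0.13] = 0.013
  L_3 = [0.15] × [0.24] = 0.036
Prior × likelihood for each component:
  π_1·L_1 = 0.40 × 0.0432 = 0.01728
  π_2·L_2 = 0.42 × 0.013 = 0.00546
  π_3·L_3 = 0.18 × 0.036 = 0.00648
Evidence: 0.01728 + 0.00546 + 0.00648 = 0.02922
P(Language 3 | data) = 0.00648 / 0.02922 ≈ 0.2218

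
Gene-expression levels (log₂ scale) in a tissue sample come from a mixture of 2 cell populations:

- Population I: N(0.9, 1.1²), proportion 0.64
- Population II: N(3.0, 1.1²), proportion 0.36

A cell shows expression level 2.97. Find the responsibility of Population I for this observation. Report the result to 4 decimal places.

0.2324

P(component k | x) = w_k·f_k(x) / marginal(x), where marginal(x) = Σ_j w_j·f_j(x).
Component likelihoods at x = 2.97:
  f_I = 0.0617372
  f_II = 0.36254
Weight by the priors:
  w_I·f_I = 0.64 × 0.0617372 = 0.0395118
  w_II·f_II = 0.36 × 0.36254 = 0.130514
Marginal: 0.0395118 + 0.130514 = 0.170026
So the posterior for Population I is 0.0395118 / 0.170026 ≈ 0.2324.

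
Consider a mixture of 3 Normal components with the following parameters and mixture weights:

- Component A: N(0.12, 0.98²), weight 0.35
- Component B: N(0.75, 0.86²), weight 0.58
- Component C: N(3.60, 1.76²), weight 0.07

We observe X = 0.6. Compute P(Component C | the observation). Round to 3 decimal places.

0.009

Apply Bayes' rule: the posterior for each component is proportional to its prior times its likelihood at x.
Evaluate each component's likelihood at the observed value:
  f_A = (1/(0.98·√(2π)))·exp(−(0.6−0.12)²/(2·0.98²)) = 0.407084·exp(-0.11995) = 0.361069
  f_B = (1/(0.86·√(2π)))·exp(−(0.6−0.75)²/(2·0.86²)) = 0.463886·exp(-0.01521) = 0.456884
  f_C = (1/(1.76·√(2π)))·exp(−(0.6−3.60)²/(2·1.76²)) = 0.226672·exp(-1.45274) = 0.0530251
Multiply by the mixture weights:
  π_A·f_A = 0.35 × 0.361069 = 0.126374
  π_B·f_B = 0.58 × 0.456884 = 0.264993
  π_C·f_C = 0.07 × 0.0530251 = 0.00371176
Normaliser: 0.126374 + 0.264993 + 0.00371176 = 0.395078
P(Component C | x) ≈ 0.009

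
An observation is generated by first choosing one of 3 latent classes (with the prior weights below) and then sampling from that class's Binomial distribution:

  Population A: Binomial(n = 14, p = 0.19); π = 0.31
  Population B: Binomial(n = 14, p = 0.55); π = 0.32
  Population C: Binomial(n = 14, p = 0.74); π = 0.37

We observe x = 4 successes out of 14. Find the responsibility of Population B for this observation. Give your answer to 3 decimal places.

By Bayes' theorem, P(k | x) = w_k f_k(x) / Σ_j w_j f_j(x).
Binomial probabilities:
  L_A = 0.158598
  L_B = 0.0311896
  L_C = 0.000423735
Unnormalised posteriors:
  w_A·L_A = 0.31 × 0.158598 = 0.0491655
  w_B·L_B = 0.32 × 0.0311896 = 0.00998068
  w_C·L_C = 0.37 × 0.000423735 = 0.000156782
Evidence: 0.0491655 + 0.00998068 + 0.000156782 = 0.0593029
P(Population B | 4 successes out of 14) = 0.00998068 / 0.0593029 ≈ 0.168

0.168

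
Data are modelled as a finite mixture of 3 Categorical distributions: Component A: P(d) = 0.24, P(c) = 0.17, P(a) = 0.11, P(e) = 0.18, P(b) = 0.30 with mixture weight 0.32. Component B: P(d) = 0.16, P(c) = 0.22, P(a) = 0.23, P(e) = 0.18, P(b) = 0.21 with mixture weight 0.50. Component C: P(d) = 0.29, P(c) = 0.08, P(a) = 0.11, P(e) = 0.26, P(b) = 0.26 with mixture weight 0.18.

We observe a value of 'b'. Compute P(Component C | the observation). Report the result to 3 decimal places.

0.189

P(component k | x) = P(Z=k)·f_k(x) / marginal(x), where marginal(x) = Σ_j P(Z=j)·f_j(x).
Categorical probabilities:
  f_A = P(b | comp) = 0.30
  f_B = P(b | comp) = 0.21
  f_C = P(b | comp) = 0.26
Prior × likelihood for each component:
  P(Z=A)·f_A = 0.32 × 0.3 = 0.096
  P(Z=B)·f_B = 0.50 × 0.21 = 0.105
  P(Z=C)·f_C = 0.18 × 0.26 = 0.0468
Marginal: 0.096 + 0.105 + 0.0468 = 0.2478
Responsibility of Component C: 0.0468 / 0.2478 ≈ 0.189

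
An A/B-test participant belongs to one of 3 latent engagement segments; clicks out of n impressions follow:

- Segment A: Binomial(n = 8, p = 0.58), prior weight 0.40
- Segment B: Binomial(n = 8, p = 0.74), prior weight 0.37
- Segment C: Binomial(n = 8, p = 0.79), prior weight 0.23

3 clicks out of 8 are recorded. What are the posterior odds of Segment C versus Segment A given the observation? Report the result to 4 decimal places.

0.0454

Only the two components matter; the odds are (π_i f_i(x)) / (π_j f_j(x)).
Evaluate each component's likelihood at the observed value:
  L_A = 0.142797
  L_B = 0.0269619
  L_C = 0.0112763
Odds = (0.23/0.40) × (0.0112763/0.142797) = 0.575 × 0.0789673 ≈ 0.0454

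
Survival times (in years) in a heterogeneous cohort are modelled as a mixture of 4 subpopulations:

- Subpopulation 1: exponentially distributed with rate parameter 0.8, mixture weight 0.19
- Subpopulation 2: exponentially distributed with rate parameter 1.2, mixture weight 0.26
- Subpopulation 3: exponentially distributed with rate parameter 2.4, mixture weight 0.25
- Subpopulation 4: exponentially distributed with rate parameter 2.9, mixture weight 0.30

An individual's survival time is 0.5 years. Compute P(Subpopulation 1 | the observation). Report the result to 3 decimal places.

Posterior ∝ prior × likelihood, so P(k | x) ∝ π_k f_k(x); normalise over all components.
Evaluate each component's likelihood at the observed value:
  f_1 = 0.8·e^(−0.8·0.5) = 0.8·e^(−0.4000) = 0.536256
  f_2 = 1.2·e^(−1.2·0.5) = 1.2·e^(−0.6000) = 0.658574
  f_3 = 2.4·e^(−2.4·0.5) = 2.4·e^(−1.2000) = 0.722866
  f_4 = 2.9·e^(−2.9·0.5) = 2.9·e^(−1.4500) = 0.680254
Unnormalised posteriors:
  π_1·f_1 = 0.19 × 0.536256 = 0.101889
  π_2·f_2 = 0.26 × 0.658574 = 0.171229
  π_3·f_3 = 0.25 × 0.722866 = 0.180717
  π_4·f_4 = 0.30 × 0.680254 = 0.204076
Evidence: 0.101889 + 0.171229 + 0.180717 + 0.204076 = 0.657911
So the posterior for Subpopulation 1 is 0.101889 / 0.657911 ≈ 0.155.

0.155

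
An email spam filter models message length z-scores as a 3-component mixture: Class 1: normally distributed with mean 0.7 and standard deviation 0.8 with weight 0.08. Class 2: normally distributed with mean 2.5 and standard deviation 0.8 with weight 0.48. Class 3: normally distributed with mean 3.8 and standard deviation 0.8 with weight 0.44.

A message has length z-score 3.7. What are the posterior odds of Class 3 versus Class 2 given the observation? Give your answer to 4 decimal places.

Only the two components matter; the odds are (w_i f_i(x)) / (w_j f_j(x)).
Normal densities:
  f_1 = (1/(0.8·√(2π)))·exp(−(3.7−0.7)²/(2·0.8²)) = 0.498678·exp(-7.03125) = 0.000440745
  f_2 = (1/(0.8·√(2π)))·exp(−(3.7−2.5)²/(2·0.8²)) = 0.498678·exp(-1.12500) = 0.161897
  f_3 = (1/(0.8·√(2π)))·exp(−(3.7−3.8)²/(2·0.8²)) = 0.498678·exp(-0.00781) = 0.494797
Posterior odds = (w_3·f_3) / (w_2·f_2) = (0.44·0.494797) / (0.48·0.161897) = 0.217711 / 0.0777106 ≈ 2.8016

2.8016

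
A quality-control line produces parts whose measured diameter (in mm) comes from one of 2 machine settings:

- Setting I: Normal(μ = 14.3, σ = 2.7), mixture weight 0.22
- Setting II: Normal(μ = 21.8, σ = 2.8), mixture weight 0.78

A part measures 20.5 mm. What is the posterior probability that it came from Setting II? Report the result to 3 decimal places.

0.977

P(component k | x) = P(Z=k)·f_k(x) / marginal(x), where marginal(x) = Σ_j P(Z=j)·f_j(x).
Component likelihoods at x = 20.5 mm:
  L_I = (1/(2.7·√(2π)))·exp(−(20.5−14.3)²/(2·2.7²)) = 0.147756·exp(-2.63649) = 0.0105812
  L_II = (1/(2.8·√(2π)))·exp(−(20.5−21.8)²/(2·2.8²)) = 0.142479·exp(-0.10778) = 0.127921
Unnormalised posteriors:
  P(Z=I)·L_I = 0.22 × 0.0105812 = 0.00232786
  P(Z=II)·L_II = 0.78 × 0.127921 = 0.0997788
Marginal: 0.00232786 + 0.0997788 = 0.102107
Responsibility of Setting II: 0.0997788 / 0.102107 ≈ 0.977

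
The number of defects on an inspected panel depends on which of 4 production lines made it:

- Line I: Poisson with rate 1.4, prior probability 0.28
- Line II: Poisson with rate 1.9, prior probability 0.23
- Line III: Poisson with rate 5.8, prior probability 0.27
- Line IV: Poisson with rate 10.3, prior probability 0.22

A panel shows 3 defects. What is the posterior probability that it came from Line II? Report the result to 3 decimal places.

By Bayes' theorem, P(k | x) = π_k f_k(x) / Σ_j π_j f_j(x).
Poisson probabilities:
  f_I = 0.112777
  f_II = 0.170982
  f_III = 0.098452
  f_IV = 0.0061253
Multiply by the mixture weights:
  π_I·f_I = 0.28 × 0.112777 = 0.0315776
  π_II·f_II = 0.23 × 0.170982 = 0.0393258
  π_III·f_III = 0.27 × 0.098452 = 0.0265821
  π_IV·f_IV = 0.22 × 0.0061253 = 0.00134757
Marginal: 0.0315776 + 0.0393258 + 0.0265821 + 0.00134757 = 0.098833
P(Line II | x) ≈ 0.398

0.398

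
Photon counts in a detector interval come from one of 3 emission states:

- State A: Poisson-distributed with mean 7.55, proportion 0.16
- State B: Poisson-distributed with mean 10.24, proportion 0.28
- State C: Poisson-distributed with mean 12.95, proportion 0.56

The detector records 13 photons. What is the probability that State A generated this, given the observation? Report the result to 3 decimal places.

0.040

Posterior ∝ prior × likelihood, so P(k | x) ∝ P(Z=k) f_k(x); normalise over all components.
Poisson probabilities:
  L_A = e^(−7.55)·7.55^13/13! = 0.021883
  L_B = e^(−10.24)·10.24^13/13! = 0.0780627
  L_C = e^(−12.95)·12.95^13/13! = 0.109929
Multiply by the mixture weights:
  P(Z=A)·L_A = 0.16 × 0.021883 = 0.00350128
  P(Z=B)·L_B = 0.28 × 0.0780627 = 0.0218576
  P(Z=C)·L_C = 0.56 × 0.109929 = 0.0615604
Sum: 0.00350128 + 0.0218576 + 0.0615604 = 0.0869192
So the posterior for State A is 0.00350128 / 0.0869192 ≈ 0.040.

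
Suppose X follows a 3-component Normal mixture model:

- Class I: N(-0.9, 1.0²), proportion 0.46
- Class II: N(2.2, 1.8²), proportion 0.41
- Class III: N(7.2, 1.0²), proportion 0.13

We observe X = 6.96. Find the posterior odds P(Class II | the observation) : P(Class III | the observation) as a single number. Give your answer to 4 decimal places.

0.0546

Since P(k|x) ∝ P(Z=k) f_k(x), the posterior odds are P(Z=i) f_i(x) / (P(Z=j) f_j(x)).
Normal densities:
  L_I = (1/(1.0·√(2π)))·exp(−(6.96−-0.9)²/(2·1.0²)) = 0.398942·exp(-30.88980) = 1.53335e-14
  L_II = (1/(1.8·√(2π)))·exp(−(6.96−2.2)²/(2·1.8²)) = 0.221635·exp(-3.49654) = 0.00671596
  L_III = (1/(1.0·√(2π)))·exp(−(6.96−7.2)²/(2·1.0²)) = 0.398942·exp(-0.02880) = 0.387617
0.00275354 / 0.0503902 ≈ 0.0546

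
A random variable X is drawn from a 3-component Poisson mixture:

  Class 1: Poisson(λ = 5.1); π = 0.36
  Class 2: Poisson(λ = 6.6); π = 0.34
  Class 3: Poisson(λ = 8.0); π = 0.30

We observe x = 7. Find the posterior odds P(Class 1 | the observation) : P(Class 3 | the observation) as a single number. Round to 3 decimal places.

0.933

Only the two components matter; the odds are (w_i f_i(x)) / (w_j f_j(x)).
Poisson probabilities:
  L_1 = e^(−5.1)·5.1^7/7! = 0.108557
  L_2 = e^(−6.6)·6.6^7/7! = 0.147243
  L_3 = e^(−8.0)·8.0^7/7! = 0.139587
0.0390806 / 0.041876 ≈ 0.933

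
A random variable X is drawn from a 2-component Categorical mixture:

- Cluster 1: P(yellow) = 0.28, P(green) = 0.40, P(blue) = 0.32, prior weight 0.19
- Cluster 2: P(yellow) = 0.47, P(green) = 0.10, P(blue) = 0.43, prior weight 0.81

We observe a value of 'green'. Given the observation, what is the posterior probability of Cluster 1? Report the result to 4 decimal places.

0.4841

Posterior ∝ prior × likelihood, so P(k | x) ∝ P(Z=k) f_k(x); normalise over all components.
Evaluate each component's likelihood at the observed value:
  L_1 = 0.4
  L_2 = 0.1
Prior × likelihood for each component:
  P(Z=1)·L_1 = 0.19 × 0.4 = 0.076
  P(Z=2)·L_2 = 0.81 × 0.1 = 0.081
Denominator: 0.076 + 0.081 = 0.157
So the posterior for Cluster 1 is 0.076 / 0.157 ≈ 0.4841.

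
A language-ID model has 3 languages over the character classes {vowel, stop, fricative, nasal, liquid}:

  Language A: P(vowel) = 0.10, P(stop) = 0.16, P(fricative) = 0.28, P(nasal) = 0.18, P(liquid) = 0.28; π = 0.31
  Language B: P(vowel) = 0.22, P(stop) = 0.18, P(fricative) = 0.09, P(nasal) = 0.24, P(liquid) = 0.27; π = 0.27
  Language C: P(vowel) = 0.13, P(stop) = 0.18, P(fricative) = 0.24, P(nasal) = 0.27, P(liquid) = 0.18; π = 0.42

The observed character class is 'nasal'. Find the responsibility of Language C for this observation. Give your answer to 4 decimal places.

Posterior ∝ prior × likelihood, so P(k | x) ∝ w_k f_k(x); normalise over all components.
Component likelihoods at x = 'nasal':
  L_A = P(nasal | comp) = 0.18
  L_B = P(nasal | comp) = 0.24
  L_C = P(nasal | comp) = 0.27
Prior × likelihood for each component:
  w_A·L_A = 0.31 × 0.18 = 0.0558
  w_B·L_B = 0.27 × 0.24 = 0.0648
  w_C·L_C = 0.42 × 0.27 = 0.1134
Evidence: 0.0558 + 0.0648 + 0.1134 = 0.234
Responsibility of Language C: 0.1134 / 0.234 ≈ 0.4846

0.4846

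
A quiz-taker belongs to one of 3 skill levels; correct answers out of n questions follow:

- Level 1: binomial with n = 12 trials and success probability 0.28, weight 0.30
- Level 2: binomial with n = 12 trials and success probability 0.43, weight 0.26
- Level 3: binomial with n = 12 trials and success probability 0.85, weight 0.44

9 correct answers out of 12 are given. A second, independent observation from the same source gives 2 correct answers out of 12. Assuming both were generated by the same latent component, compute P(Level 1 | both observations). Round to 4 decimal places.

Apply Bayes' rule: the posterior for each component is proportional to its prior times its likelihood at x.
Since both observations come from the same component, the likelihood for component k is f_k(x₁)·f_k(x₂).
  f_1 = [0.000868645] × [0.193725] = 0.000168278
  f_2 = [0.0204769] × [0.0441804] = 0.000904675
  f_3 = [0.171976] × [2.74976e-07] = 4.72891e-08
Weight by the priors:
  w_1·f_1 = 0.30 × 0.000168278 = 5.04834e-05
  w_2·f_2 = 0.26 × 0.000904675 = 0.000235216
  w_3·f_3 = 0.44 × 4.72891e-08 = 2.08072e-08
Evidence: 5.04834e-05 + 0.000235216 + 2.08072e-08 = 0.00028572
So the posterior for Level 1 is 5.04834e-05 / 0.00028572 ≈ 0.1767.

0.1767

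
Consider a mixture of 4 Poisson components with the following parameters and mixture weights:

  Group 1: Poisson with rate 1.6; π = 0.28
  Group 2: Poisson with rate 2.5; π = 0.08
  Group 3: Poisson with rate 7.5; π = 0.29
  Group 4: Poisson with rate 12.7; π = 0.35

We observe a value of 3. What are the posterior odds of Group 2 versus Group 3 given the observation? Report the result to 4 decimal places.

Only the two components matter; the odds are (w_i f_i(x)) / (w_j f_j(x)).
Poisson probabilities:
  f_1 = e^(−1.6)·1.6^3/3! = 0.137828
  f_2 = e^(−2.5)·2.5^3/3! = 0.213763
  f_3 = e^(−7.5)·7.5^3/3! = 0.0388887
  f_4 = e^(−12.7)·12.7^3/3! = 0.00104165
Odds = (0.08/0.29) × (0.213763/0.0388887) = 0.275862 × 5.49678 ≈ 1.5164

1.5164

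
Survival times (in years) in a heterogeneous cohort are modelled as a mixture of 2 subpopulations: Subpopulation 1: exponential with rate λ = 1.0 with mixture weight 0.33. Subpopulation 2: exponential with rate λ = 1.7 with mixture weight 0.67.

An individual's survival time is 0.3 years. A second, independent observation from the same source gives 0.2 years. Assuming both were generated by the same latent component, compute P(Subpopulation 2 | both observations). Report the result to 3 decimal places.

0.805

Posterior ∝ prior × likelihood, so P(k | x) ∝ w_k f_k(x); normalise over all components.
Since both observations come from the same component, the likelihood for component k is f_k(x₁)·f_k(x₂).
  p_1 = [1.0·e^(−1.0·0.3) = 1.0·e^(−0.3000) = 0.740818] × [0.818731] = 0.606531
  p_2 = [1.7·e^(−1.7·0.3) = 1.7·e^(−0.5100) = 1.02084] × [1.21001] = 1.23523
Weight by the priors:
  w_1·p_1 = 0.33 × 0.606531 = 0.200155
  w_2·p_2 = 0.67 × 1.23523 = 0.827604
Marginal: 0.200155 + 0.827604 = 1.02776
Responsibility of Subpopulation 2: 0.827604 / 1.02776 ≈ 0.805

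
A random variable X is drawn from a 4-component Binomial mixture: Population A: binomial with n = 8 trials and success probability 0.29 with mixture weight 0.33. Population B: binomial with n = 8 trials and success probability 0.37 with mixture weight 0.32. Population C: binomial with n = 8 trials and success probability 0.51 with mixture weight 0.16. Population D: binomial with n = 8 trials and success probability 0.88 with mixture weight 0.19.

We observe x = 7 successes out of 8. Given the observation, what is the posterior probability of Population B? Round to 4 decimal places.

0.0187

Apply Bayes' rule: the posterior for each component is proportional to its prior times its likelihood at x.
Evaluate each component's likelihood at the observed value:
  L_A = C(8,7)·0.29^7·0.71^1 = 8·0.000172499·0.71 = 0.000979793
  L_B = C(8,7)·0.37^7·0.63^1 = 8·0.000949319·0.63 = 0.00478457
  L_C = C(8,7)·0.51^7·0.49^1 = 8·0.00897411·0.49 = 0.0351785
  L_D = C(8,7)·0.88^7·0.12^1 = 8·0.408676·0.12 = 0.392329
Weight by the priors:
  π_A·L_A = 0.33 × 0.000979793 = 0.000323332
  π_B·L_B = 0.32 × 0.00478457 = 0.00153106
  π_C·L_C = 0.16 × 0.0351785 = 0.00562856
  π_D·L_D = 0.19 × 0.392329 = 0.0745424
Sum: 0.000323332 + 0.00153106 + 0.00562856 + 0.0745424 = 0.0820254
Responsibility of Population B: 0.00153106 / 0.0820254 ≈ 0.0187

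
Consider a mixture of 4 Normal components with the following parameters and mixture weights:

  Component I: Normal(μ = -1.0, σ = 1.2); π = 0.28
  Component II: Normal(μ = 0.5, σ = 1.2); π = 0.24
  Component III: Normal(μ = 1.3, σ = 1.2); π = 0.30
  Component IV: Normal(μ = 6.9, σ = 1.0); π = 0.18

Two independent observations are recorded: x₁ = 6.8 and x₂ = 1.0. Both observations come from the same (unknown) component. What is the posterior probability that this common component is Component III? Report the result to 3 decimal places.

The responsibility of component k is w_k f_k(x) divided by Σ_j w_j f_j(x).
Since both observations come from the same component, the likelihood for component k is f_k(x₁)·f_k(x₂).
  f_I = [(1/(1.2·√(2π)))·exp(−(6.8−-1.0)²/(2·1.2²)) = 0.332452·exp(-21.12500) = 2.22463e-10] × [0.0828976] = 1.84417e-11
  f_II = [(1/(1.2·√(2π)))·exp(−(6.8−0.5)²/(2·1.2²)) = 0.332452·exp(-13.78125) = 3.44039e-07] × [0.30481] = 1.04867e-07
  f_III = [(1/(1.2·√(2π)))·exp(−(6.8−1.3)²/(2·1.2²)) = 0.332452·exp(-10.50347) = 9.12281e-06] × [0.322223] = 2.93958e-06
  f_IV = [(1/(1.0·√(2π)))·exp(−(6.8−6.9)²/(2·1.0²)) = 0.398942·exp(-0.00500) = 0.396953] × [1.10158e-08] = 4.37274e-09
Unnormalised posteriors:
  w_I·f_I = 0.28 × 1.84417e-11 = 5.16366e-12
  w_II·f_II = 0.24 × 1.04867e-07 = 2.5168e-08
  w_III·f_III = 0.30 × 2.93958e-06 = 8.81875e-07
  w_IV·f_IV = 0.18 × 4.37274e-09 = 7.87092e-10
Denominator: 5.16366e-12 + 2.5168e-08 + 8.81875e-07 + 7.87092e-10 = 9.07836e-07
Responsibility of Component III: 8.81875e-07 / 9.07836e-07 ≈ 0.971

0.971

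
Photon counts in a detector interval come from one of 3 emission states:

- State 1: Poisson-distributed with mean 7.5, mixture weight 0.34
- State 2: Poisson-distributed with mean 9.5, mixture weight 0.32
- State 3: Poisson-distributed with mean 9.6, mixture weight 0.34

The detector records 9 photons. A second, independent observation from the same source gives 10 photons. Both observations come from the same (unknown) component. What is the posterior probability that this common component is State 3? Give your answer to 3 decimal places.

The responsibility of component k is π_k f_k(x) divided by Σ_j π_j f_j(x).
Since both observations come from the same component, the likelihood for component k is f_k(x₁)·f_k(x₂).
  f_1 = [e^(−7.5)·7.5^9/9! = 0.11444] × [0.0858304] = 0.00982247
  f_2 = [e^(−9.5)·9.5^9/9! = 0.130003] × [0.123502] = 0.0160556
  f_3 = [e^(−9.6)·9.6^9/9! = 0.129256] × [0.124086] = 0.0160389
Multiply by the mixture weights:
  π_1·f_1 = 0.34 × 0.00982247 = 0.00333964
  π_2·f_2 = 0.32 × 0.0160556 = 0.0051378
  π_3·f_3 = 0.34 × 0.0160389 = 0.00545321
Sum: 0.00333964 + 0.0051378 + 0.00545321 = 0.0139307
P(State 3 | x₁, x₂) = 0.00545321 / 0.0139307 ≈ 0.391

0.391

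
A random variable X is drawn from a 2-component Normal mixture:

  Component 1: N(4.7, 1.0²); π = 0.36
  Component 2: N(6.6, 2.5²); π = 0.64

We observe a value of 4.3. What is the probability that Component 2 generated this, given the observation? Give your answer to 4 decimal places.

0.3353

P(component k | x) = w_k·f_k(x) / marginal(x), where marginal(x) = Σ_j w_j·f_j(x).
Normal densities:
  p_1 = 0.36827
  p_2 = 0.104515
Unnormalised posteriors:
  w_1·p_1 = 0.36 × 0.36827 = 0.132577
  w_2·p_2 = 0.64 × 0.104515 = 0.0668893
Evidence: 0.132577 + 0.0668893 = 0.199467
So the posterior for Component 2 is 0.0668893 / 0.199467 ≈ 0.3353.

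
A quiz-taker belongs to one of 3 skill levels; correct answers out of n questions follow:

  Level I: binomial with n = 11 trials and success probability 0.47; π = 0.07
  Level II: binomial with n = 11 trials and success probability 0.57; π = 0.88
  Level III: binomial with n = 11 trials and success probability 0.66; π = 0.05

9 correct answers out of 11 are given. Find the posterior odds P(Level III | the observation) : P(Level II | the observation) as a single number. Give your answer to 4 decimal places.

0.1329

Posterior odds = (π_i f_i(x)) / (π_j f_j(x)); the normalising sum cancels.
Evaluate each component's likelihood at the observed value:
  f_I = 0.01729
  f_II = 0.0645912
  f_III = 0.151083
Odds = (0.05/0.88) × (0.151083/0.0645912) = 0.0568182 × 2.33907 ≈ 0.1329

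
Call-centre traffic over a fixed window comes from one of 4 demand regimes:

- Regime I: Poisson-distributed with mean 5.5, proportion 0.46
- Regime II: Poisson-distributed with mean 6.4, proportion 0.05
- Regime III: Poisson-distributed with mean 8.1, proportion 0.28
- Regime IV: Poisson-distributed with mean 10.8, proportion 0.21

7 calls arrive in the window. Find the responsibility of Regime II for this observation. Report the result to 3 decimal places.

0.062

P(component k | x) = P(Z=k)·f_k(x) / marginal(x), where marginal(x) = Σ_j P(Z=j)·f_j(x).
Poisson probabilities:
  L_I = 0.123449
  L_II = 0.144992
  L_III = 0.137778
  L_IV = 0.0693674
Multiply by the mixture weights:
  P(Z=I)·L_I = 0.46 × 0.123449 = 0.0567867
  P(Z=II)·L_II = 0.05 × 0.144992 = 0.00724961
  P(Z=III)·L_III = 0.28 × 0.137778 = 0.0385778
  P(Z=IV)·L_IV = 0.21 × 0.0693674 = 0.0145672
Evidence: 0.0567867 + 0.00724961 + 0.0385778 + 0.0145672 = 0.117181
Responsibility of Regime II: 0.00724961 / 0.117181 ≈ 0.062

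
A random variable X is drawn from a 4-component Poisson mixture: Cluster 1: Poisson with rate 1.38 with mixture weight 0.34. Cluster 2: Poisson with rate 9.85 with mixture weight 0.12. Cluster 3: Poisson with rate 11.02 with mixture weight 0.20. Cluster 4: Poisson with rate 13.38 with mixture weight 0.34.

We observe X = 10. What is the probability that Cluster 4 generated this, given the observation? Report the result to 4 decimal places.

Posterior ∝ prior × likelihood, so P(k | x) ∝ π_k f_k(x); normalise over all components.
Poisson probabilities:
  L_1 = e^(−1.38)·1.38^10/10! = 1.73661e-06
  L_2 = e^(−9.85)·9.85^10/10! = 0.124968
  L_3 = e^(−11.02)·11.02^10/10! = 0.119159
  L_4 = e^(−13.38)·13.38^10/10! = 0.0783318
Weight by the priors:
  π_1·L_1 = 0.34 × 1.73661e-06 = 5.90446e-07
  π_2·L_2 = 0.12 × 0.124968 = 0.0149962
  π_3·L_3 = 0.20 × 0.119159 = 0.0238318
  π_4·L_4 = 0.34 × 0.0783318 = 0.0266328
Marginal: 5.90446e-07 + 0.0149962 + 0.0238318 + 0.0266328 = 0.0654614
P(Cluster 4 | the observation) ≈ 0.4068

0.4068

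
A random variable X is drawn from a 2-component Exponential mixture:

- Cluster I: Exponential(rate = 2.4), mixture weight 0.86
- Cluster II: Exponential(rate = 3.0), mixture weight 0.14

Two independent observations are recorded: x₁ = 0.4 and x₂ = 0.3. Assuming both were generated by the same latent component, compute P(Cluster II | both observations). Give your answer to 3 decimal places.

The responsibility of component k is P(Z=k) f_k(x) divided by Σ_j P(Z=j) f_j(x).
Since both observations come from the same component, the likelihood for component k is f_k(x₁)·f_k(x₂).
  L_I = [2.4·e^(−2.4·0.4) = 2.4·e^(−0.9600) = 0.918943] × [1.16821] = 1.07351
  L_II = [3.0·e^(−3.0·0.4) = 3.0·e^(−1.2000) = 0.903583] × [1.21971] = 1.10211
Weight by the priors:
  P(Z=I)·L_I = 0.86 × 1.07351 = 0.923222
  P(Z=II)·L_II = 0.14 × 1.10211 = 0.154295
Normaliser: 0.923222 + 0.154295 = 1.07752
So the posterior for Cluster II is 0.154295 / 1.07752 ≈ 0.143.

0.143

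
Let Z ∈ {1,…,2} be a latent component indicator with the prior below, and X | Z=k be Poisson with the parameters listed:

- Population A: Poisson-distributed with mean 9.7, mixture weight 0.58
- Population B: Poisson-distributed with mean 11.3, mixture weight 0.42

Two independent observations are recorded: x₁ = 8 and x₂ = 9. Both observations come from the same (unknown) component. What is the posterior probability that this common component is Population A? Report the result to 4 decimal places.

0.7165

P(component k | x) = w_k·f_k(x) / marginal(x), where marginal(x) = Σ_j w_j·f_j(x).
Since both observations come from the same component, the likelihood for component k is f_k(x₁)·f_k(x₂).
  L_A = [e^(−9.7)·9.7^8/8! = 0.119123] × [0.128388] = 0.0152941
  L_B = [e^(−11.3)·11.3^8/8! = 0.0815792] × [0.102427] = 0.00835593
Prior × likelihood for each component:
  w_A·L_A = 0.58 × 0.0152941 = 0.00887056
  w_B·L_B = 0.42 × 0.00835593 = 0.00350949
Marginal: 0.00887056 + 0.00350949 = 0.01238
So the posterior for Population A is 0.00887056 / 0.01238 ≈ 0.7165.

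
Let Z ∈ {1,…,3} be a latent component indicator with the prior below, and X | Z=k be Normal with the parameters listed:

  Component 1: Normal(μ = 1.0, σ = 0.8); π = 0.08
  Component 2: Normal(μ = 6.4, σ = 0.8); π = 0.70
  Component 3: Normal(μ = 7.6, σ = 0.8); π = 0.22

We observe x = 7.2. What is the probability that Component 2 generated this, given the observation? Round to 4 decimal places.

By Bayes' theorem, P(k | x) = π_k f_k(x) / Σ_j π_j f_j(x).
Component likelihoods at x = 7.2:
  f_1 = (1/(0.8·√(2π)))·exp(−(7.2−1.0)²/(2·0.8²)) = 0.498678·exp(-30.03125) = 4.52287e-14
  f_2 = (1/(0.8·√(2π)))·exp(−(7.2−6.4)²/(2·0.8²)) = 0.498678·exp(-0.50000) = 0.302463
  f_3 = (1/(0.8·√(2π)))·exp(−(7.2−7.6)²/(2·0.8²)) = 0.498678·exp(-0.12500) = 0.440082
Prior × likelihood for each component:
  π_1·f_1 = 0.08 × 4.52287e-14 = 3.61829e-15
  π_2·f_2 = 0.70 × 0.302463 = 0.211724
  π_3·f_3 = 0.22 × 0.440082 = 0.096818
Denominator: 3.61829e-15 + 0.211724 + 0.096818 = 0.308542
So the posterior for Component 2 is 0.211724 / 0.308542 ≈ 0.6862.

0.6862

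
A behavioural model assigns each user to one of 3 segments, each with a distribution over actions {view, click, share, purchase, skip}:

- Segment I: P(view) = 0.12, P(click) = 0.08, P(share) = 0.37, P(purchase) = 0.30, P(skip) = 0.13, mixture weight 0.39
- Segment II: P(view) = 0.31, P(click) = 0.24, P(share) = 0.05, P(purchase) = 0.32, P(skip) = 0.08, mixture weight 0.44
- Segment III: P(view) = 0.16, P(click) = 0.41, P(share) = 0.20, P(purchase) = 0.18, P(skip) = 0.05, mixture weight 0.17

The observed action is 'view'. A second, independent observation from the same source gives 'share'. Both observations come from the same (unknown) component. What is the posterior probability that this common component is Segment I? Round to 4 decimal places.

Posterior ∝ prior × likelihood, so P(k | x) ∝ P(Z=k) f_k(x); normalise over all components.
Since both observations come from the same component, the likelihood for component k is f_k(x₁)·f_k(x₂).
  f_I = [0.12] × [0.37] = 0.0444
  f_II = [0.31] × [0.05] = 0.0155
  f_III = [0.16] × [0.2] = 0.032
Weight by the priors:
  P(Z=I)·f_I = 0.39 × 0.0444 = 0.017316
  P(Z=II)·f_II = 0.44 × 0.0155 = 0.00682
  P(Z=III)·f_III = 0.17 × 0.032 = 0.00544
Normaliser: 0.017316 + 0.00682 + 0.00544 = 0.029576
So the posterior for Segment I is 0.017316 / 0.029576 ≈ 0.5855.

0.5855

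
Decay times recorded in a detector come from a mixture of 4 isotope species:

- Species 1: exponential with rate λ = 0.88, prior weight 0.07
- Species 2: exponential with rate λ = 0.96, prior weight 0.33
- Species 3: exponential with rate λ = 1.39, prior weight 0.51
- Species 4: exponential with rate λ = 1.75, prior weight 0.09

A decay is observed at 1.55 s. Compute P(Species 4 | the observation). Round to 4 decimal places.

Posterior ∝ prior × likelihood, so P(k | x) ∝ π_k f_k(x); normalise over all components.
Component likelihoods at x = 1.55 s:
  L_1 = 0.22496
  L_2 = 0.216791
  L_3 = 0.161186
  L_4 = 0.116149
Prior × likelihood for each component:
  π_1·L_1 = 0.07 × 0.22496 = 0.0157472
  π_2·L_2 = 0.33 × 0.216791 = 0.071541
  π_3·L_3 = 0.51 × 0.161186 = 0.0822049
  π_4·L_4 = 0.09 × 0.116149 = 0.0104534
Evidence: 0.0157472 + 0.071541 + 0.0822049 + 0.0104534 = 0.179946
Responsibility of Species 4: 0.0104534 / 0.179946 ≈ 0.0581

0.0581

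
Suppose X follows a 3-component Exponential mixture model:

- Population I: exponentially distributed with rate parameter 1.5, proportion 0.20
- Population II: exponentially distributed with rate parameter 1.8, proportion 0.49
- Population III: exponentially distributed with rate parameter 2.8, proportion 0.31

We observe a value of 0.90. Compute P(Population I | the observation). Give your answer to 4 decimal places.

0.2414

The responsibility of component k is P(Z=k) f_k(x) divided by Σ_j P(Z=j) f_j(x).
Exponential densities:
  f_I = 1.5·e^(−1.5·0.90) = 1.5·e^(−1.3500) = 0.38886
  f_II = 1.8·e^(−1.8·0.90) = 1.8·e^(−1.6200) = 0.356218
  f_III = 2.8·e^(−2.8·0.90) = 2.8·e^(−2.5200) = 0.225287
Weight by the priors:
  P(Z=I)·f_I = 0.20 × 0.38886 = 0.0777721
  P(Z=II)·f_II = 0.49 × 0.356218 = 0.174547
  P(Z=III)·f_III = 0.31 × 0.225287 = 0.0698389
Evidence: 0.0777721 + 0.174547 + 0.0698389 = 0.322158
P(Population I | the observation) = 0.0777721 / 0.322158 ≈ 0.2414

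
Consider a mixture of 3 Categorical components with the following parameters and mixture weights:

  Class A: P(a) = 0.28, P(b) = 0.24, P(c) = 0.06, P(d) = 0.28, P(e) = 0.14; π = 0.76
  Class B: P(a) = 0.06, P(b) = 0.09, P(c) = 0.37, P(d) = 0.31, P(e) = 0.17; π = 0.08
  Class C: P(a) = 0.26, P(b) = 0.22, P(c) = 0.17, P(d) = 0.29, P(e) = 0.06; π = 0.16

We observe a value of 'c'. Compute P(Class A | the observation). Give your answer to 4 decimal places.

The responsibility of component k is w_k f_k(x) divided by Σ_j w_j f_j(x).
Categorical probabilities:
  L_A = P(c | comp) = 0.06
  L_B = P(c | comp) = 0.37
  L_C = P(c | comp) = 0.17
Multiply by the mixture weights:
  w_A·L_A = 0.76 × 0.06 = 0.0456
  w_B·L_B = 0.08 × 0.37 = 0.0296
  w_C·L_C = 0.16 × 0.17 = 0.0272
Sum: 0.0456 + 0.0296 + 0.0272 = 0.1024
P(Class A | data) ≈ 0.4453

0.4453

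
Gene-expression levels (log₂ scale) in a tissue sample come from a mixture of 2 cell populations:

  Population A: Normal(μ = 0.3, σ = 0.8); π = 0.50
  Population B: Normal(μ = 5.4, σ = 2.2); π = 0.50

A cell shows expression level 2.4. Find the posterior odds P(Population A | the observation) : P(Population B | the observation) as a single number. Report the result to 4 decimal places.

0.2222

Posterior odds = (π_i f_i(x)) / (π_j f_j(x)); the normalising sum cancels.
Evaluate each component's likelihood at the observed value:
  f_A = (1/(0.8·√(2π)))·exp(−(2.4−0.3)²/(2·0.8²)) = 0.498678·exp(-3.44531) = 0.0159052
  f_B = (1/(2.2·√(2π)))·exp(−(2.4−5.4)²/(2·2.2²)) = 0.181337·exp(-0.92975) = 0.0715651
0.00795261 / 0.0357825 ≈ 0.2222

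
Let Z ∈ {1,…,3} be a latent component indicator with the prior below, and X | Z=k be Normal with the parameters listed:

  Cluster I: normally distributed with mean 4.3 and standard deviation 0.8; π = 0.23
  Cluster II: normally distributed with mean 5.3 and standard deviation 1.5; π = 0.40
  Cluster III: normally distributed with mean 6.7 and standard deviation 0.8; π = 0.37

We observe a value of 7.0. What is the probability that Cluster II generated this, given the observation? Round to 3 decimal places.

The responsibility of component k is w_k f_k(x) divided by Σ_j w_j f_j(x).
Normal densities:
  L_I = (1/(0.8·√(2π)))·exp(−(7.0−4.3)²/(2·0.8²)) = 0.498678·exp(-5.69531) = 0.0016764
  L_II = (1/(1.5·√(2π)))·exp(−(7.0−5.3)²/(2·1.5²)) = 0.265962·exp(-0.64222) = 0.139928
  L_III = (1/(0.8·√(2π)))·exp(−(7.0−6.7)²/(2·0.8²)) = 0.498678·exp(-0.07031) = 0.464819
Unnormalised posteriors:
  w_I·L_I = 0.23 × 0.0016764 = 0.000385572
  w_II·L_II = 0.40 × 0.139928 = 0.0559713
  w_III·L_III = 0.37 × 0.464819 = 0.171983
Evidence: 0.000385572 + 0.0559713 + 0.171983 = 0.22834
P(Cluster II | x) ≈ 0.245

0.245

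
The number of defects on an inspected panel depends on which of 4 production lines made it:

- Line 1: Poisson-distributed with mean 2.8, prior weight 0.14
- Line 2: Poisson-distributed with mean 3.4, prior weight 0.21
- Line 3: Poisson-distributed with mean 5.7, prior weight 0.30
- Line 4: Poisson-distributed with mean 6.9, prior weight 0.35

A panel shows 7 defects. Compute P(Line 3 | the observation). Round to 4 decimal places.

By Bayes' theorem, P(k | x) = π_k f_k(x) / Σ_j π_j f_j(x).
Component likelihoods at x = 7 defects:
  L_1 = 0.0162799
  L_2 = 0.0347793
  L_3 = 0.129782
  L_4 = 0.148895
Weight by the priors:
  π_1·L_1 = 0.14 × 0.0162799 = 0.00227918
  π_2·L_2 = 0.21 × 0.0347793 = 0.00730365
  π_3·L_3 = 0.30 × 0.129782 = 0.0389346
  π_4·L_4 = 0.35 × 0.148895 = 0.0521134
Marginal: 0.00227918 + 0.00730365 + 0.0389346 + 0.0521134 = 0.100631
P(Line 3 | 7 defects) ≈ 0.3869

0.3869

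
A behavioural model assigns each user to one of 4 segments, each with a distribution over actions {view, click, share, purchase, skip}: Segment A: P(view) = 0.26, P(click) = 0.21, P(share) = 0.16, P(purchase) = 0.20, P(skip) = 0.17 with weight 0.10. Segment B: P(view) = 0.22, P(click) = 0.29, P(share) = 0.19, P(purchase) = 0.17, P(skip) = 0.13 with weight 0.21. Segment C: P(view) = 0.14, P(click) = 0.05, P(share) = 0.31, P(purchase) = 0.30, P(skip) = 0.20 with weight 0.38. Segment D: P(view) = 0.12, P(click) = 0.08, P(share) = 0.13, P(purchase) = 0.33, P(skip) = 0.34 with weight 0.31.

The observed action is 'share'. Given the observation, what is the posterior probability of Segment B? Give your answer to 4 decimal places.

0.1864

Posterior ∝ prior × likelihood, so P(k | x) ∝ P(Z=k) f_k(x); normalise over all components.
Evaluate each component's likelihood at the observed value:
  p_A = P(share | comp) = 0.16
  p_B = P(share | comp) = 0.19
  p_C = P(share | comp) = 0.31
  p_D = P(share | comp) = 0.13
Prior × likelihood for each component:
  P(Z=A)·p_A = 0.10 × 0.16 = 0.016
  P(Z=B)·p_B = 0.21 × 0.19 = 0.0399
  P(Z=C)·p_C = 0.38 × 0.31 = 0.1178
  P(Z=D)·p_D = 0.31 × 0.13 = 0.0403
Normaliser: 0.016 + 0.0399 + 0.1178 + 0.0403 = 0.214
Responsibility of Segment B: 0.0399 / 0.214 ≈ 0.1864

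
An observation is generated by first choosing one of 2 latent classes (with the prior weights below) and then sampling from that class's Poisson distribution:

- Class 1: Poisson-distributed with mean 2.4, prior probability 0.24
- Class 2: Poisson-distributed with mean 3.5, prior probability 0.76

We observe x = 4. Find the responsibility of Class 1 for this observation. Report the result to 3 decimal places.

0.173

The responsibility of component k is π_k f_k(x) divided by Σ_j π_j f_j(x).
Evaluate each component's likelihood at the observed value:
  L_1 = e^(−2.4)·2.4^4/4! = 0.125408
  L_2 = e^(−3.5)·3.5^4/4! = 0.188812
Multiply by the mixture weights:
  π_1·L_1 = 0.24 × 0.125408 = 0.030098
  π_2·L_2 = 0.76 × 0.188812 = 0.143497
Normaliser: 0.030098 + 0.143497 = 0.173595
So the posterior for Class 1 is 0.030098 / 0.173595 ≈ 0.173.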